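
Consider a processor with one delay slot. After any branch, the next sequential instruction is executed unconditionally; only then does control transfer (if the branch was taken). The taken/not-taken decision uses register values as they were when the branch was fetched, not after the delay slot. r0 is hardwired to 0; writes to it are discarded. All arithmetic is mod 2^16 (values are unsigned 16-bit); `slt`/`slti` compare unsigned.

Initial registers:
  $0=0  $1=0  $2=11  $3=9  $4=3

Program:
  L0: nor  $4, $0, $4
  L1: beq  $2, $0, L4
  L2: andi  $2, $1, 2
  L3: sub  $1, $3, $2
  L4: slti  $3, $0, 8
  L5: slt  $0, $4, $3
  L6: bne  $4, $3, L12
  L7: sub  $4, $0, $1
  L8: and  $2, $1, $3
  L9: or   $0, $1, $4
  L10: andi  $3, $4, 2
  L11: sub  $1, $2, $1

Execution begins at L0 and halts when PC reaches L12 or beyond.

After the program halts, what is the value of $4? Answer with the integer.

65527

#0 nor  $4, $0, $4 ; 0/0/11/9/65532
#1 beq  $2, $0, L4 ; 0/0/11/9/65532 ; →fallthru
#2 andi  $2, $1, 2 ; 0/0/0/9/65532
#3 sub  $1, $3, $2 ; 0/9/0/9/65532
#4 slti  $3, $0, 8 ; 0/9/0/1/65532
#5 slt  $0, $4, $3 ; 0/9/0/1/65532
#6 bne  $4, $3, L12 ; 0/9/0/1/65532 ; →target
#7 sub  $4, $0, $1 ; 0/9/0/1/65527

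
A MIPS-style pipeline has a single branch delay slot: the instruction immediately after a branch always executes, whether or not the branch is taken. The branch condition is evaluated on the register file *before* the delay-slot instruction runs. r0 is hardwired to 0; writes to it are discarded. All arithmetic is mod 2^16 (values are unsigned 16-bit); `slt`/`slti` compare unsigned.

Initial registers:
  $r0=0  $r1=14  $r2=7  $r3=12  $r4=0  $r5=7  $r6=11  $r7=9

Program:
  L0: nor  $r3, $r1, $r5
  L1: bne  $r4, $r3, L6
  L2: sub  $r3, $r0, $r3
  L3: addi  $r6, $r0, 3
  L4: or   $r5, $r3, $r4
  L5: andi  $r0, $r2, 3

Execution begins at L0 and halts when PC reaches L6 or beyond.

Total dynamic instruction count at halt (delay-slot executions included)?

PC=0  nor  $r3, $r1, $r5     | $r0=0 $r1=14 $r2=7 $r3=65520 $r4=0 $r5=7 $r6=11 $r7=9
PC=1  bne  $r4, $r3, L6      | $r0=0 $r1=14 $r2=7 $r3=65520 $r4=0 $r5=7 $r6=11 $r7=9  [TAKEN]
PC=2  sub  $r3, $r0, $r3     | $r0=0 $r1=14 $r2=7 $r3=16 $r4=0 $r5=7 $r6=11 $r7=9

3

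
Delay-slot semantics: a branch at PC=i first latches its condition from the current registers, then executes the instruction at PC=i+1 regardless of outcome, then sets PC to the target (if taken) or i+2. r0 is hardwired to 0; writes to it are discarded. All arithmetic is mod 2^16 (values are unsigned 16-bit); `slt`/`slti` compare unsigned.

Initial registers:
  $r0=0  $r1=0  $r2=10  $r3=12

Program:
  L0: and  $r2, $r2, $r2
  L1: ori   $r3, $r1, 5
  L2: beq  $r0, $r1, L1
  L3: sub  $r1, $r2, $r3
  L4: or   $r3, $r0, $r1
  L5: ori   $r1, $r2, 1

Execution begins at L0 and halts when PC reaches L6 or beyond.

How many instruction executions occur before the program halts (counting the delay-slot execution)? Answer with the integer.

PC=0  and  $r2, $r2, $r2     | $r0=0 $r1=0 $r2=10 $r3=12
PC=1  ori   $r3, $r1, 5      | $r0=0 $r1=0 $r2=10 $r3=5
PC=2  beq  $r0, $r1, L1      | $r0=0 $r1=0 $r2=10 $r3=5  [TAKEN]
PC=3  sub  $r1, $r2, $r3     | $r0=0 $r1=5 $r2=10 $r3=5
PC=1  ori   $r3, $r1, 5      | $r0=0 $r1=5 $r2=10 $r3=5
PC=2  beq  $r0, $r1, L1      | $r0=0 $r1=5 $r2=10 $r3=5  [not taken]
PC=3  sub  $r1, $r2, $r3     | $r0=0 $r1=5 $r2=10 $r3=5
PC=4  or   $r3, $r0, $r1     | $r0=0 $r1=5 $r2=10 $r3=5
PC=5  ori   $r1, $r2, 1      | $r0=0 $r1=11 $r2=10 $r3=5

9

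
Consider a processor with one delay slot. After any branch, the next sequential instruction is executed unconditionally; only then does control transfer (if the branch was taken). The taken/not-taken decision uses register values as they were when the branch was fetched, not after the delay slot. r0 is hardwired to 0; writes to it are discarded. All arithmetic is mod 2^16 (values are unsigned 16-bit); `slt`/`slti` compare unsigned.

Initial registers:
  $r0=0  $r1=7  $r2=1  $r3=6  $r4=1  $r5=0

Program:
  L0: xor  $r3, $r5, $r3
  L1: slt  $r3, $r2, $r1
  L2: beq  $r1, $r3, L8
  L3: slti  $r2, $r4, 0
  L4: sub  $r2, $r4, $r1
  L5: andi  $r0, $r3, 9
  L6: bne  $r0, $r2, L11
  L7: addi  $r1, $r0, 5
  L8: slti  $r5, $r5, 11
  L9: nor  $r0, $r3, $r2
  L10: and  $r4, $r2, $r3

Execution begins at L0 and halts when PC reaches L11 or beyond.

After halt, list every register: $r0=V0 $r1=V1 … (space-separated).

[0] xor  $r3, $r5, $r3  →  {$r0:0, $r1:7, $r2:1, $r3:6, $r4:1, $r5:0}
[1] slt  $r3, $r2, $r1  →  {$r0:0, $r1:7, $r2:1, $r3:1, $r4:1, $r5:0}
[2] beq  $r1, $r3, L8  →  {$r0:0, $r1:7, $r2:1, $r3:1, $r4:1, $r5:0}  ⟨branch fallthrough⟩
[3] slti  $r2, $r4, 0  →  {$r0:0, $r1:7, $r2:0, $r3:1, $r4:1, $r5:0}
[4] sub  $r2, $r4, $r1  →  {$r0:0, $r1:7, $r2:65530, $r3:1, $r4:1, $r5:0}
[5] andi  $r0, $r3, 9  →  {$r0:0, $r1:7, $r2:65530, $r3:1, $r4:1, $r5:0}
[6] bne  $r0, $r2, L11  →  {$r0:0, $r1:7, $r2:65530, $r3:1, $r4:1, $r5:0}  ⟨branch taken⟩
[7] addi  $r1, $r0, 5  →  {$r0:0, $r1:5, $r2:65530, $r3:1, $r4:1, $r5:0}

$r0=0 $r1=5 $r2=65530 $r3=1 $r4=1 $r5=0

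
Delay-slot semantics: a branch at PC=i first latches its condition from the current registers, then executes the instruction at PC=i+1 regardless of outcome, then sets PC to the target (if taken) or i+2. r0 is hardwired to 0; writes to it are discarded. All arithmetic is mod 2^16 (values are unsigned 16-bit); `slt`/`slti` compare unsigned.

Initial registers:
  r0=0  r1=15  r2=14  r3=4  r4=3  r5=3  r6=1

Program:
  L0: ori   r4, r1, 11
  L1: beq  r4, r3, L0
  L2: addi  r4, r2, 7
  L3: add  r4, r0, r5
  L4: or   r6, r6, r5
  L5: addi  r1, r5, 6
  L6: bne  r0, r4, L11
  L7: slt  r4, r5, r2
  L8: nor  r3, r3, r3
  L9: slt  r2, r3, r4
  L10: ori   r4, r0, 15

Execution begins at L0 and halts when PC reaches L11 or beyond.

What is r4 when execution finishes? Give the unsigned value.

1

[0] ori   r4, r1, 11  →  {r0:0, r1:15, r2:14, r3:4, r4:15, r5:3, r6:1}
[1] beq  r4, r3, L0  →  {r0:0, r1:15, r2:14, r3:4, r4:15, r5:3, r6:1}  ⟨branch fallthrough⟩
[2] addi  r4, r2, 7  →  {r0:0, r1:15, r2:14, r3:4, r4:21, r5:3, r6:1}
[3] add  r4, r0, r5  →  {r0:0, r1:15, r2:14, r3:4, r4:3, r5:3, r6:1}
[4] or   r6, r6, r5  →  {r0:0, r1:15, r2:14, r3:4, r4:3, r5:3, r6:3}
[5] addi  r1, r5, 6  →  {r0:0, r1:9, r2:14, r3:4, r4:3, r5:3, r6:3}
[6] bne  r0, r4, L11  →  {r0:0, r1:9, r2:14, r3:4, r4:3, r5:3, r6:3}  ⟨branch taken⟩
[7] slt  r4, r5, r2  →  {r0:0, r1:9, r2:14, r3:4, r4:1, r5:3, r6:3}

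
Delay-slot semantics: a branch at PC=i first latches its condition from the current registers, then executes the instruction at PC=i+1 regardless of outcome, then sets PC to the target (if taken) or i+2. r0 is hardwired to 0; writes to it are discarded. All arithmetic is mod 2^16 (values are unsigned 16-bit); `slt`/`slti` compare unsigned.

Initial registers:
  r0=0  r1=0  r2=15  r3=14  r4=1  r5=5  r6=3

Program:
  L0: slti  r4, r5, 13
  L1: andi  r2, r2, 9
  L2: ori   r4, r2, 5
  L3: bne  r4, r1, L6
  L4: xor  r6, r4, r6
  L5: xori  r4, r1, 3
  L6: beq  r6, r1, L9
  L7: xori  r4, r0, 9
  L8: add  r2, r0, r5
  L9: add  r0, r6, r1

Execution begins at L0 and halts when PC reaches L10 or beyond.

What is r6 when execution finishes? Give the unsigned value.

14

  step pc=0: slti  r4, r5, 13  regs=(0,0,15,14,1,5,3)
  step pc=1: andi  r2, r2, 9  regs=(0,0,9,14,1,5,3)
  step pc=2: ori   r4, r2, 5  regs=(0,0,9,14,13,5,3)
  step pc=3: bne  r4, r1, L6  cond=T  regs=(0,0,9,14,13,5,3)
  step pc=4: xor  r6, r4, r6  regs=(0,0,9,14,13,5,14)
  step pc=6: beq  r6, r1, L9  cond=F  regs=(0,0,9,14,13,5,14)
  step pc=7: xori  r4, r0, 9  regs=(0,0,9,14,9,5,14)
  step pc=8: add  r2, r0, r5  regs=(0,0,5,14,9,5,14)
  step pc=9: add  r0, r6, r1  regs=(0,0,5,14,9,5,14)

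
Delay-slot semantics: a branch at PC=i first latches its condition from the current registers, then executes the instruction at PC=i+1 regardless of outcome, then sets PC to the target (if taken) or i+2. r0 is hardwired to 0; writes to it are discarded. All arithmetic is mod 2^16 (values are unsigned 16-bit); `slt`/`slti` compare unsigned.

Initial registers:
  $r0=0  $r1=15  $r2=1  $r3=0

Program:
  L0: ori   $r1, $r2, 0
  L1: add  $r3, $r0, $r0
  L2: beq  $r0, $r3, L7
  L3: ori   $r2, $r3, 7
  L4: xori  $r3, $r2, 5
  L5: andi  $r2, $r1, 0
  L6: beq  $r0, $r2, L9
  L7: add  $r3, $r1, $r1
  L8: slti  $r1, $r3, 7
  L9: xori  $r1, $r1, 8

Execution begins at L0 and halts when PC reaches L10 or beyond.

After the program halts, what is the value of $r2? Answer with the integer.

7

[0] ori   $r1, $r2, 0  →  {$r0:0, $r1:1, $r2:1, $r3:0}
[1] add  $r3, $r0, $r0  →  {$r0:0, $r1:1, $r2:1, $r3:0}
[2] beq  $r0, $r3, L7  →  {$r0:0, $r1:1, $r2:1, $r3:0}  ⟨branch taken⟩
[3] ori   $r2, $r3, 7  →  {$r0:0, $r1:1, $r2:7, $r3:0}
[7] add  $r3, $r1, $r1  →  {$r0:0, $r1:1, $r2:7, $r3:2}
[8] slti  $r1, $r3, 7  →  {$r0:0, $r1:1, $r2:7, $r3:2}
[9] xori  $r1, $r1, 8  →  {$r0:0, $r1:9, $r2:7, $r3:2}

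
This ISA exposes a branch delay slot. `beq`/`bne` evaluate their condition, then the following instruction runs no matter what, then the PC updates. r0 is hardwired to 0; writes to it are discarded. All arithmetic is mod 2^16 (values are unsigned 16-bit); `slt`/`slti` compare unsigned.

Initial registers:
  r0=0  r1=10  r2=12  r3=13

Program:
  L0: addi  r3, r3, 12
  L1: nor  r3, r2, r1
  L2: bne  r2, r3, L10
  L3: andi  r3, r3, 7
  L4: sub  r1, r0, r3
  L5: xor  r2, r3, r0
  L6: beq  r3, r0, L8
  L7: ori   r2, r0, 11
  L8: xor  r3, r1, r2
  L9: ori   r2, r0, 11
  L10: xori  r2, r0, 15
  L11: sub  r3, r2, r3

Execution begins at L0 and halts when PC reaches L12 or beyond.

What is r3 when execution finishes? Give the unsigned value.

14

PC=0  addi  r3, r3, 12       | r0=0 r1=10 r2=12 r3=25
PC=1  nor  r3, r2, r1        | r0=0 r1=10 r2=12 r3=65521
PC=2  bne  r2, r3, L10       | r0=0 r1=10 r2=12 r3=65521  [TAKEN]
PC=3  andi  r3, r3, 7        | r0=0 r1=10 r2=12 r3=1
PC=10 xori  r2, r0, 15       | r0=0 r1=10 r2=15 r3=1
PC=11 sub  r3, r2, r3        | r0=0 r1=10 r2=15 r3=14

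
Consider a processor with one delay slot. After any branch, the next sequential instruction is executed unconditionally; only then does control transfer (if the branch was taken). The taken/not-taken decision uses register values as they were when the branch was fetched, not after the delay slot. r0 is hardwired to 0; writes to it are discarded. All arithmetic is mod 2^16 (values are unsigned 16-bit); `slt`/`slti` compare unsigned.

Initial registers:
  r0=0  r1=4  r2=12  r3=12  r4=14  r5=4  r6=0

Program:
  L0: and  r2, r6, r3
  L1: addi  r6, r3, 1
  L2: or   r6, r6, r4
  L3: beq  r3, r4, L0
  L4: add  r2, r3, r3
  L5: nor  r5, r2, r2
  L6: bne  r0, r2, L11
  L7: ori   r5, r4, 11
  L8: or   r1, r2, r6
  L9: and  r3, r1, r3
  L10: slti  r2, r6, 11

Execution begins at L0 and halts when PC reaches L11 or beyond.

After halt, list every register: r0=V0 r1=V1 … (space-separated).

#0 and  r2, r6, r3 ; 0/4/0/12/14/4/0
#1 addi  r6, r3, 1 ; 0/4/0/12/14/4/13
#2 or   r6, r6, r4 ; 0/4/0/12/14/4/15
#3 beq  r3, r4, L0 ; 0/4/0/12/14/4/15 ; →fallthru
#4 add  r2, r3, r3 ; 0/4/24/12/14/4/15
#5 nor  r5, r2, r2 ; 0/4/24/12/14/65511/15
#6 bne  r0, r2, L11 ; 0/4/24/12/14/65511/15 ; →target
#7 ori   r5, r4, 11 ; 0/4/24/12/14/15/15

r0=0 r1=4 r2=24 r3=12 r4=14 r5=15 r6=15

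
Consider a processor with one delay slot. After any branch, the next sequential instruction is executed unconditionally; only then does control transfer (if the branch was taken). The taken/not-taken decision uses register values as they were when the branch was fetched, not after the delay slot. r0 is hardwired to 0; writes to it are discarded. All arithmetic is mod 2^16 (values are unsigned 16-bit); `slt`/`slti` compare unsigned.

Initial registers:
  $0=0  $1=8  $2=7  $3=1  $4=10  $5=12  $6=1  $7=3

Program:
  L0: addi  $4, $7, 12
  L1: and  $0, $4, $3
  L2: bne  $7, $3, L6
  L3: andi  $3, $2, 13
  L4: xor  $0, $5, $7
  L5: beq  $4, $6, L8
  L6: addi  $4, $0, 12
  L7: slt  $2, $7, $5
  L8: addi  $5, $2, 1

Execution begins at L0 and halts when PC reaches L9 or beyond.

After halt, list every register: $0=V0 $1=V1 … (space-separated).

$0=0 $1=8 $2=1 $3=5 $4=12 $5=2 $6=1 $7=3

#0 addi  $4, $7, 12 ; 0/8/7/1/15/12/1/3
#1 and  $0, $4, $3 ; 0/8/7/1/15/12/1/3
#2 bne  $7, $3, L6 ; 0/8/7/1/15/12/1/3 ; →target
#3 andi  $3, $2, 13 ; 0/8/7/5/15/12/1/3
#6 addi  $4, $0, 12 ; 0/8/7/5/12/12/1/3
#7 slt  $2, $7, $5 ; 0/8/1/5/12/12/1/3
#8 addi  $5, $2, 1 ; 0/8/1/5/12/2/1/3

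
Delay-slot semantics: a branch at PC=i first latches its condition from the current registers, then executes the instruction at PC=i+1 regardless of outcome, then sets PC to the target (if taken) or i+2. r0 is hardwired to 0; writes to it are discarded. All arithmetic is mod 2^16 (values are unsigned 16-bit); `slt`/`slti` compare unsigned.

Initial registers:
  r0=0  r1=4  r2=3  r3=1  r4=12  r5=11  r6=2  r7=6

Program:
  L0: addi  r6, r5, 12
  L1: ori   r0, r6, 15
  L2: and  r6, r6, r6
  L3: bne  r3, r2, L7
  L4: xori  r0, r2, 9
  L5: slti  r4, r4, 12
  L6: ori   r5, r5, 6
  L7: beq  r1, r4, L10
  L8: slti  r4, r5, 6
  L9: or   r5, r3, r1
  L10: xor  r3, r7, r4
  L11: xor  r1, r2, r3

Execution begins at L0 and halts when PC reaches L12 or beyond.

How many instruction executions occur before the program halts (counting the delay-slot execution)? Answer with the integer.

[0] addi  r6, r5, 12  →  {r0:0, r1:4, r2:3, r3:1, r4:12, r5:11, r6:23, r7:6}
[1] ori   r0, r6, 15  →  {r0:0, r1:4, r2:3, r3:1, r4:12, r5:11, r6:23, r7:6}
[2] and  r6, r6, r6  →  {r0:0, r1:4, r2:3, r3:1, r4:12, r5:11, r6:23, r7:6}
[3] bne  r3, r2, L7  →  {r0:0, r1:4, r2:3, r3:1, r4:12, r5:11, r6:23, r7:6}  ⟨branch taken⟩
[4] xori  r0, r2, 9  →  {r0:0, r1:4, r2:3, r3:1, r4:12, r5:11, r6:23, r7:6}
[7] beq  r1, r4, L10  →  {r0:0, r1:4, r2:3, r3:1, r4:12, r5:11, r6:23, r7:6}  ⟨branch fallthrough⟩
[8] slti  r4, r5, 6  →  {r0:0, r1:4, r2:3, r3:1, r4:0, r5:11, r6:23, r7:6}
[9] or   r5, r3, r1  →  {r0:0, r1:4, r2:3, r3:1, r4:0, r5:5, r6:23, r7:6}
[10] xor  r3, r7, r4  →  {r0:0, r1:4, r2:3, r3:6, r4:0, r5:5, r6:23, r7:6}
[11] xor  r1, r2, r3  →  {r0:0, r1:5, r2:3, r3:6, r4:0, r5:5, r6:23, r7:6}

10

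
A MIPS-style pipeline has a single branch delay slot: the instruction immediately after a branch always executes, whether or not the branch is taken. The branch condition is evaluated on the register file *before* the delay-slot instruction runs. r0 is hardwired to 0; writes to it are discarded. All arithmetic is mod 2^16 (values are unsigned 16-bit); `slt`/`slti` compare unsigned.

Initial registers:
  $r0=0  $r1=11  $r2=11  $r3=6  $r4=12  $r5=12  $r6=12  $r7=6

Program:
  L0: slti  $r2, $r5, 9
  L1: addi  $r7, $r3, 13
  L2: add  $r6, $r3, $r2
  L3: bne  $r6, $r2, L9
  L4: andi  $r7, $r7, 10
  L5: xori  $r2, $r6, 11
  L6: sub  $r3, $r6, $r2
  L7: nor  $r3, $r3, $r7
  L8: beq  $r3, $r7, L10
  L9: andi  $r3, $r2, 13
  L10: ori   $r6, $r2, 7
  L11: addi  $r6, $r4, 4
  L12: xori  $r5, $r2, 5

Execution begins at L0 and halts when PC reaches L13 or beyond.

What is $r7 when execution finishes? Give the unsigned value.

#0 slti  $r2, $r5, 9 ; 0/11/0/6/12/12/12/6
#1 addi  $r7, $r3, 13 ; 0/11/0/6/12/12/12/19
#2 add  $r6, $r3, $r2 ; 0/11/0/6/12/12/6/19
#3 bne  $r6, $r2, L9 ; 0/11/0/6/12/12/6/19 ; →target
#4 andi  $r7, $r7, 10 ; 0/11/0/6/12/12/6/2
#9 andi  $r3, $r2, 13 ; 0/11/0/0/12/12/6/2
#10 ori   $r6, $r2, 7 ; 0/11/0/0/12/12/7/2
#11 addi  $r6, $r4, 4 ; 0/11/0/0/12/12/16/2
#12 xori  $r5, $r2, 5 ; 0/11/0/0/12/5/16/2

2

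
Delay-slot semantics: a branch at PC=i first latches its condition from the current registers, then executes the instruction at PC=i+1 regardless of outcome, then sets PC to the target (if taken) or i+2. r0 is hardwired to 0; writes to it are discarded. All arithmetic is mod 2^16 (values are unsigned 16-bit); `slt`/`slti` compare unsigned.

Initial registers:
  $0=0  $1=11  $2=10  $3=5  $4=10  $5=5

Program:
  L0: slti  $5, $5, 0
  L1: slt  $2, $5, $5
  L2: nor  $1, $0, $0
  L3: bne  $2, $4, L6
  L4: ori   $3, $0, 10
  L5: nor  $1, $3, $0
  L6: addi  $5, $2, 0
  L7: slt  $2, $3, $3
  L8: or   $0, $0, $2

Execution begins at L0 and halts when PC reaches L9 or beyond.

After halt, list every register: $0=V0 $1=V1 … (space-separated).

  step pc=0: slti  $5, $5, 0  regs=(0,11,10,5,10,0)
  step pc=1: slt  $2, $5, $5  regs=(0,11,0,5,10,0)
  step pc=2: nor  $1, $0, $0  regs=(0,65535,0,5,10,0)
  step pc=3: bne  $2, $4, L6  cond=T  regs=(0,65535,0,5,10,0)
  step pc=4: ori   $3, $0, 10  regs=(0,65535,0,10,10,0)
  step pc=6: addi  $5, $2, 0  regs=(0,65535,0,10,10,0)
  step pc=7: slt  $2, $3, $3  regs=(0,65535,0,10,10,0)
  step pc=8: or   $0, $0, $2  regs=(0,65535,0,10,10,0)

$0=0 $1=65535 $2=0 $3=10 $4=10 $5=0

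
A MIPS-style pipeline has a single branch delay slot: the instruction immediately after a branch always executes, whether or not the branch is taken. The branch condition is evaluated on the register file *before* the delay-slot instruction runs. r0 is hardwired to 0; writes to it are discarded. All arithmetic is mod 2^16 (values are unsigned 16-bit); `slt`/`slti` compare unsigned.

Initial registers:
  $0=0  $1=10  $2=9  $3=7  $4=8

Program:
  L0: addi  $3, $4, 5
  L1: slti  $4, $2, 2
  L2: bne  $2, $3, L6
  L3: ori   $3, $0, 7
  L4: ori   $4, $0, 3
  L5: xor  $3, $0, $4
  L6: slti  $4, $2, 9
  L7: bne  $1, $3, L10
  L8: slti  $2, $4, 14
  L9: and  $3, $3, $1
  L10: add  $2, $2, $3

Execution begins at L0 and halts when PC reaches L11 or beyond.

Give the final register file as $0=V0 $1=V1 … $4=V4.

$0=0 $1=10 $2=8 $3=7 $4=0

[0] addi  $3, $4, 5  →  {$0:0, $1:10, $2:9, $3:13, $4:8}
[1] slti  $4, $2, 2  →  {$0:0, $1:10, $2:9, $3:13, $4:0}
[2] bne  $2, $3, L6  →  {$0:0, $1:10, $2:9, $3:13, $4:0}  ⟨branch taken⟩
[3] ori   $3, $0, 7  →  {$0:0, $1:10, $2:9, $3:7, $4:0}
[6] slti  $4, $2, 9  →  {$0:0, $1:10, $2:9, $3:7, $4:0}
[7] bne  $1, $3, L10  →  {$0:0, $1:10, $2:9, $3:7, $4:0}  ⟨branch taken⟩
[8] slti  $2, $4, 14  →  {$0:0, $1:10, $2:1, $3:7, $4:0}
[10] add  $2, $2, $3  →  {$0:0, $1:10, $2:8, $3:7, $4:0}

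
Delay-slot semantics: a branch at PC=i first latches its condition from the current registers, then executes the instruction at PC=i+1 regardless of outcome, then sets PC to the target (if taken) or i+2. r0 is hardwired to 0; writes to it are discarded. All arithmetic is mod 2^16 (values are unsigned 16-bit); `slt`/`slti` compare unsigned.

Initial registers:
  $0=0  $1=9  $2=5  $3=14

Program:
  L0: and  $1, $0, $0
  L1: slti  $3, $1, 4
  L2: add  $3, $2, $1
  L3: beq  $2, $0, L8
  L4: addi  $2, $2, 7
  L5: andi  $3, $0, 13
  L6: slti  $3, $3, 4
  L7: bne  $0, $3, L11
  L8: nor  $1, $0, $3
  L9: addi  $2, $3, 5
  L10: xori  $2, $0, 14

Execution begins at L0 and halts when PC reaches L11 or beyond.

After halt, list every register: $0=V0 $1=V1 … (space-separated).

PC=0  and  $1, $0, $0        | $0=0 $1=0 $2=5 $3=14
PC=1  slti  $3, $1, 4        | $0=0 $1=0 $2=5 $3=1
PC=2  add  $3, $2, $1        | $0=0 $1=0 $2=5 $3=5
PC=3  beq  $2, $0, L8        | $0=0 $1=0 $2=5 $3=5  [not taken]
PC=4  addi  $2, $2, 7        | $0=0 $1=0 $2=12 $3=5
PC=5  andi  $3, $0, 13       | $0=0 $1=0 $2=12 $3=0
PC=6  slti  $3, $3, 4        | $0=0 $1=0 $2=12 $3=1
PC=7  bne  $0, $3, L11       | $0=0 $1=0 $2=12 $3=1  [TAKEN]
PC=8  nor  $1, $0, $3        | $0=0 $1=65534 $2=12 $3=1

$0=0 $1=65534 $2=12 $3=1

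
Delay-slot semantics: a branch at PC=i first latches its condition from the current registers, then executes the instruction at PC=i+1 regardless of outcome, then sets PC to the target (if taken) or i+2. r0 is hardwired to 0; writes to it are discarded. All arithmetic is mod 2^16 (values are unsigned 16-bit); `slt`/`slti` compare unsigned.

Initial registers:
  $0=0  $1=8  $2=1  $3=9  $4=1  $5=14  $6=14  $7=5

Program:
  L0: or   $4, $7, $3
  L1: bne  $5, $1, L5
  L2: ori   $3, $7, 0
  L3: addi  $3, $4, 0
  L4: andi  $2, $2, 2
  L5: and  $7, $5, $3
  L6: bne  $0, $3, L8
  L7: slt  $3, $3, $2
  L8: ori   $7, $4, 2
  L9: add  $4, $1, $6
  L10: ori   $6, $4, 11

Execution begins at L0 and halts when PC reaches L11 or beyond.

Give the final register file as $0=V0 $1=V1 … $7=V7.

$0=0 $1=8 $2=1 $3=0 $4=22 $5=14 $6=31 $7=15

[0] or   $4, $7, $3  →  {$0:0, $1:8, $2:1, $3:9, $4:13, $5:14, $6:14, $7:5}
[1] bne  $5, $1, L5  →  {$0:0, $1:8, $2:1, $3:9, $4:13, $5:14, $6:14, $7:5}  ⟨branch taken⟩
[2] ori   $3, $7, 0  →  {$0:0, $1:8, $2:1, $3:5, $4:13, $5:14, $6:14, $7:5}
[5] and  $7, $5, $3  →  {$0:0, $1:8, $2:1, $3:5, $4:13, $5:14, $6:14, $7:4}
[6] bne  $0, $3, L8  →  {$0:0, $1:8, $2:1, $3:5, $4:13, $5:14, $6:14, $7:4}  ⟨branch taken⟩
[7] slt  $3, $3, $2  →  {$0:0, $1:8, $2:1, $3:0, $4:13, $5:14, $6:14, $7:4}
[8] ori   $7, $4, 2  →  {$0:0, $1:8, $2:1, $3:0, $4:13, $5:14, $6:14, $7:15}
[9] add  $4, $1, $6  →  {$0:0, $1:8, $2:1, $3:0, $4:22, $5:14, $6:14, $7:15}
[10] ori   $6, $4, 11  →  {$0:0, $1:8, $2:1, $3:0, $4:22, $5:14, $6:31, $7:15}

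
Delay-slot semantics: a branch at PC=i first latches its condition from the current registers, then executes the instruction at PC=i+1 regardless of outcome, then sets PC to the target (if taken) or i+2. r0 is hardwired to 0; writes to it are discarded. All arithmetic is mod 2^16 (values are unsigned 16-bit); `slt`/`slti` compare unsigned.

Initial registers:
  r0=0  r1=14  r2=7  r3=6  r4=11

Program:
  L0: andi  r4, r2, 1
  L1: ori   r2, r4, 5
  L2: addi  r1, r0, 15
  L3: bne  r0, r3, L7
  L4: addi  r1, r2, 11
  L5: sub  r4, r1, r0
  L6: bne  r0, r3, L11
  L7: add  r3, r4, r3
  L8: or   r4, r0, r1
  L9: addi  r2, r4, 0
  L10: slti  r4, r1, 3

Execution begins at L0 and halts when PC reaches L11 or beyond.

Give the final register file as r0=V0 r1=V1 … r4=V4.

PC=0  andi  r4, r2, 1        | r0=0 r1=14 r2=7 r3=6 r4=1
PC=1  ori   r2, r4, 5        | r0=0 r1=14 r2=5 r3=6 r4=1
PC=2  addi  r1, r0, 15       | r0=0 r1=15 r2=5 r3=6 r4=1
PC=3  bne  r0, r3, L7        | r0=0 r1=15 r2=5 r3=6 r4=1  [TAKEN]
PC=4  addi  r1, r2, 11       | r0=0 r1=16 r2=5 r3=6 r4=1
PC=7  add  r3, r4, r3        | r0=0 r1=16 r2=5 r3=7 r4=1
PC=8  or   r4, r0, r1        | r0=0 r1=16 r2=5 r3=7 r4=16
PC=9  addi  r2, r4, 0        | r0=0 r1=16 r2=16 r3=7 r4=16
PC=10 slti  r4, r1, 3        | r0=0 r1=16 r2=16 r3=7 r4=0

r0=0 r1=16 r2=16 r3=7 r4=0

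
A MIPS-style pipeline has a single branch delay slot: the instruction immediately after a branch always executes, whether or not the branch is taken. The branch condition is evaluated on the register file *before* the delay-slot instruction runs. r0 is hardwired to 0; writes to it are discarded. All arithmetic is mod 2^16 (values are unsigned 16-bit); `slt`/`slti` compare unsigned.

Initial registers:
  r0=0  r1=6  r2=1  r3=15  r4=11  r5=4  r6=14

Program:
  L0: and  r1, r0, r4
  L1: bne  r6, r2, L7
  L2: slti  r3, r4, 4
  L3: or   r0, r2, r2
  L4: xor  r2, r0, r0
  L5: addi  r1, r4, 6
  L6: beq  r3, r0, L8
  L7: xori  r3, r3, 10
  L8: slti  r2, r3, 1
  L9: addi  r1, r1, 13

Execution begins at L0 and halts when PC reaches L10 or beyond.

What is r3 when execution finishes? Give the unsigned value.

10

#0 and  r1, r0, r4 ; 0/0/1/15/11/4/14
#1 bne  r6, r2, L7 ; 0/0/1/15/11/4/14 ; →target
#2 slti  r3, r4, 4 ; 0/0/1/0/11/4/14
#7 xori  r3, r3, 10 ; 0/0/1/10/11/4/14
#8 slti  r2, r3, 1 ; 0/0/0/10/11/4/14
#9 addi  r1, r1, 13 ; 0/13/0/10/11/4/14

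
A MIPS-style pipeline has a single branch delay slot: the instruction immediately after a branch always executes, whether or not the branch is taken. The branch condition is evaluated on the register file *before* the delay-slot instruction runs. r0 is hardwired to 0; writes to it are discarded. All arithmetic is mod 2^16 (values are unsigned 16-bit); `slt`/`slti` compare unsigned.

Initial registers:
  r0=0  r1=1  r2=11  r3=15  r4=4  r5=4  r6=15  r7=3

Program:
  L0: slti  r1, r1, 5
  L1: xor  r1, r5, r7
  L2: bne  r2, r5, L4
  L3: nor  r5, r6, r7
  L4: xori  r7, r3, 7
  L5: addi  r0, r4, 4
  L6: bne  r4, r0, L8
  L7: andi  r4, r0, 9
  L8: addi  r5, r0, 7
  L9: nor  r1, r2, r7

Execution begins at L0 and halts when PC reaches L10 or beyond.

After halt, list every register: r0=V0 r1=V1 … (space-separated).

PC=0  slti  r1, r1, 5        | r0=0 r1=1 r2=11 r3=15 r4=4 r5=4 r6=15 r7=3
PC=1  xor  r1, r5, r7        | r0=0 r1=7 r2=11 r3=15 r4=4 r5=4 r6=15 r7=3
PC=2  bne  r2, r5, L4        | r0=0 r1=7 r2=11 r3=15 r4=4 r5=4 r6=15 r7=3  [TAKEN]
PC=3  nor  r5, r6, r7        | r0=0 r1=7 r2=11 r3=15 r4=4 r5=65520 r6=15 r7=3
PC=4  xori  r7, r3, 7        | r0=0 r1=7 r2=11 r3=15 r4=4 r5=65520 r6=15 r7=8
PC=5  addi  r0, r4, 4        | r0=0 r1=7 r2=11 r3=15 r4=4 r5=65520 r6=15 r7=8
PC=6  bne  r4, r0, L8        | r0=0 r1=7 r2=11 r3=15 r4=4 r5=65520 r6=15 r7=8  [TAKEN]
PC=7  andi  r4, r0, 9        | r0=0 r1=7 r2=11 r3=15 r4=0 r5=65520 r6=15 r7=8
PC=8  addi  r5, r0, 7        | r0=0 r1=7 r2=11 r3=15 r4=0 r5=7 r6=15 r7=8
PC=9  nor  r1, r2, r7        | r0=0 r1=65524 r2=11 r3=15 r4=0 r5=7 r6=15 r7=8

r0=0 r1=65524 r2=11 r3=15 r4=0 r5=7 r6=15 r7=8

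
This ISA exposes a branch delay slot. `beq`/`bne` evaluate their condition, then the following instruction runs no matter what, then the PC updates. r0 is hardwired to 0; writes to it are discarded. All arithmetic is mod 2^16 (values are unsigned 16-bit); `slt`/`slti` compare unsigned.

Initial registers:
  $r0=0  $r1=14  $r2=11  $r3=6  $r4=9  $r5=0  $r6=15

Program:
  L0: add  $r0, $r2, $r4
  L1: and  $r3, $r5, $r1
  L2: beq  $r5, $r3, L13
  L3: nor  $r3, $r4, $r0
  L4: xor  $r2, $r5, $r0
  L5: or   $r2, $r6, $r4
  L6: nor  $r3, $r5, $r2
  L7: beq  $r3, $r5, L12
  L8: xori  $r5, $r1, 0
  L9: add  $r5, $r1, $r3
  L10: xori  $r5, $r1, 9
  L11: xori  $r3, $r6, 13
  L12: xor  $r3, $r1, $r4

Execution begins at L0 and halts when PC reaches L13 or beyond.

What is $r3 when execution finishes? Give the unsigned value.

[0] add  $r0, $r2, $r4  →  {$r0:0, $r1:14, $r2:11, $r3:6, $r4:9, $r5:0, $r6:15}
[1] and  $r3, $r5, $r1  →  {$r0:0, $r1:14, $r2:11, $r3:0, $r4:9, $r5:0, $r6:15}
[2] beq  $r5, $r3, L13  →  {$r0:0, $r1:14, $r2:11, $r3:0, $r4:9, $r5:0, $r6:15}  ⟨branch taken⟩
[3] nor  $r3, $r4, $r0  →  {$r0:0, $r1:14, $r2:11, $r3:65526, $r4:9, $r5:0, $r6:15}

65526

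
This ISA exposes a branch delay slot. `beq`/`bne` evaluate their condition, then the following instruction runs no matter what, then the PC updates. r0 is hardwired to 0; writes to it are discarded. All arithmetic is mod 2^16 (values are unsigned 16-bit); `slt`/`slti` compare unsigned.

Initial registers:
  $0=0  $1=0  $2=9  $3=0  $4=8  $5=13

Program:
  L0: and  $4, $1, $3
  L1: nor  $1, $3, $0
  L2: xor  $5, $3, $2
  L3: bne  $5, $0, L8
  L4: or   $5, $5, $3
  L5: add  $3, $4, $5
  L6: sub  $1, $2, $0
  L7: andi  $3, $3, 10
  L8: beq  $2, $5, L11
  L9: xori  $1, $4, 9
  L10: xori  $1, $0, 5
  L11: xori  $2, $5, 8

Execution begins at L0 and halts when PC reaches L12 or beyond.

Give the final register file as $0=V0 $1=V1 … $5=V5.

#0 and  $4, $1, $3 ; 0/0/9/0/0/13
#1 nor  $1, $3, $0 ; 0/65535/9/0/0/13
#2 xor  $5, $3, $2 ; 0/65535/9/0/0/9
#3 bne  $5, $0, L8 ; 0/65535/9/0/0/9 ; →target
#4 or   $5, $5, $3 ; 0/65535/9/0/0/9
#8 beq  $2, $5, L11 ; 0/65535/9/0/0/9 ; →target
#9 xori  $1, $4, 9 ; 0/9/9/0/0/9
#11 xori  $2, $5, 8 ; 0/9/1/0/0/9

$0=0 $1=9 $2=1 $3=0 $4=0 $5=9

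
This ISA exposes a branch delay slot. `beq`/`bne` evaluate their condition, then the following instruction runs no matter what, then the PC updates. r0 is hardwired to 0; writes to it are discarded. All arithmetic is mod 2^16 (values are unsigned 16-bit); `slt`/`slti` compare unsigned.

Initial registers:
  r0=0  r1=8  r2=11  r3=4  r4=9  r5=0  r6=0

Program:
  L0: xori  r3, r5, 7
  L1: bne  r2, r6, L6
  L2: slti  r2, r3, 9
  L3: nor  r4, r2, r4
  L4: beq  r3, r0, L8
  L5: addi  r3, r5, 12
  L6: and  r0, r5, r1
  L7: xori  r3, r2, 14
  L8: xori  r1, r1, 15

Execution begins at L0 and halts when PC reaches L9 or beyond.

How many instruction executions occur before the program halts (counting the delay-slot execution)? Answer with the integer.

PC=0  xori  r3, r5, 7        | r0=0 r1=8 r2=11 r3=7 r4=9 r5=0 r6=0
PC=1  bne  r2, r6, L6        | r0=0 r1=8 r2=11 r3=7 r4=9 r5=0 r6=0  [TAKEN]
PC=2  slti  r2, r3, 9        | r0=0 r1=8 r2=1 r3=7 r4=9 r5=0 r6=0
PC=6  and  r0, r5, r1        | r0=0 r1=8 r2=1 r3=7 r4=9 r5=0 r6=0
PC=7  xori  r3, r2, 14       | r0=0 r1=8 r2=1 r3=15 r4=9 r5=0 r6=0
PC=8  xori  r1, r1, 15       | r0=0 r1=7 r2=1 r3=15 r4=9 r5=0 r6=0

6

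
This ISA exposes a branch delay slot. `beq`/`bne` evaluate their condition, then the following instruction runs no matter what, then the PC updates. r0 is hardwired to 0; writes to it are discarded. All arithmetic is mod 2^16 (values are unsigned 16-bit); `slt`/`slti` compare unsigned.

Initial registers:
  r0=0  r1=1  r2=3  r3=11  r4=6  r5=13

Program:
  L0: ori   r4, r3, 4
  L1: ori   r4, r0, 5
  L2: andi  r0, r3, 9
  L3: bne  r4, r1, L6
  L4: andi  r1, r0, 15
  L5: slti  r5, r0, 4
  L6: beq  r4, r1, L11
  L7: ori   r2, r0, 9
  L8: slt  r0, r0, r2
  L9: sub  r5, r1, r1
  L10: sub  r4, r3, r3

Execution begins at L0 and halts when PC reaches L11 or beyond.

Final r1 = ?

[0] ori   r4, r3, 4  →  {r0:0, r1:1, r2:3, r3:11, r4:15, r5:13}
[1] ori   r4, r0, 5  →  {r0:0, r1:1, r2:3, r3:11, r4:5, r5:13}
[2] andi  r0, r3, 9  →  {r0:0, r1:1, r2:3, r3:11, r4:5, r5:13}
[3] bne  r4, r1, L6  →  {r0:0, r1:1, r2:3, r3:11, r4:5, r5:13}  ⟨branch taken⟩
[4] andi  r1, r0, 15  →  {r0:0, r1:0, r2:3, r3:11, r4:5, r5:13}
[6] beq  r4, r1, L11  →  {r0:0, r1:0, r2:3, r3:11, r4:5, r5:13}  ⟨branch fallthrough⟩
[7] ori   r2, r0, 9  →  {r0:0, r1:0, r2:9, r3:11, r4:5, r5:13}
[8] slt  r0, r0, r2  →  {r0:0, r1:0, r2:9, r3:11, r4:5, r5:13}
[9] sub  r5, r1, r1  →  {r0:0, r1:0, r2:9, r3:11, r4:5, r5:0}
[10] sub  r4, r3, r3  →  {r0:0, r1:0, r2:9, r3:11, r4:0, r5:0}

0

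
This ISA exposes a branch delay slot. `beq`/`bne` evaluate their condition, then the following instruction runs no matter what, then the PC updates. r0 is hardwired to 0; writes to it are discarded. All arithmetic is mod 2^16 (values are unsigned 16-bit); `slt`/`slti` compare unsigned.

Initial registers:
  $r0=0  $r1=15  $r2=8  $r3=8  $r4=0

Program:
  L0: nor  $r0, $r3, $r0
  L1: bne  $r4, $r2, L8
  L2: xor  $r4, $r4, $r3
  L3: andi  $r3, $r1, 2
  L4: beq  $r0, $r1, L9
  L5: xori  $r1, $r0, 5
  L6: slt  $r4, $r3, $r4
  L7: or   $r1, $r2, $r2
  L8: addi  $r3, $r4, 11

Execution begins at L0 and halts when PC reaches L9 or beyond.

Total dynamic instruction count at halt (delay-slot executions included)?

[0] nor  $r0, $r3, $r0  →  {$r0:0, $r1:15, $r2:8, $r3:8, $r4:0}
[1] bne  $r4, $r2, L8  →  {$r0:0, $r1:15, $r2:8, $r3:8, $r4:0}  ⟨branch taken⟩
[2] xor  $r4, $r4, $r3  →  {$r0:0, $r1:15, $r2:8, $r3:8, $r4:8}
[8] addi  $r3, $r4, 11  →  {$r0:0, $r1:15, $r2:8, $r3:19, $r4:8}

4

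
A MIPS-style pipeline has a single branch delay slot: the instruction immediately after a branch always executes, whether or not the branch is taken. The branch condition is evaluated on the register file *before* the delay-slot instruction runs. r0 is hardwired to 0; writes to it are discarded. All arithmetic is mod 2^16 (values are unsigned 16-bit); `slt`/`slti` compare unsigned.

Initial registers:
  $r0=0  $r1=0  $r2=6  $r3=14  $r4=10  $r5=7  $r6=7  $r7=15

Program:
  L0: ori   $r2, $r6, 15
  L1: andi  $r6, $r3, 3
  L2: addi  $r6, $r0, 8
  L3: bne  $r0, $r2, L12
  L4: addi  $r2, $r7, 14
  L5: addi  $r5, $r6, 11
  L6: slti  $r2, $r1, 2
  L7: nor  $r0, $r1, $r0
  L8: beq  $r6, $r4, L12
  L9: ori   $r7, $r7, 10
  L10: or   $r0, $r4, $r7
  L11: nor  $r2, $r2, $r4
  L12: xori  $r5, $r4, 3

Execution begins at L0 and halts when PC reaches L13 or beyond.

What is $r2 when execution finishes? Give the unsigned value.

  step pc=0: ori   $r2, $r6, 15  regs=(0,0,15,14,10,7,7,15)
  step pc=1: andi  $r6, $r3, 3  regs=(0,0,15,14,10,7,2,15)
  step pc=2: addi  $r6, $r0, 8  regs=(0,0,15,14,10,7,8,15)
  step pc=3: bne  $r0, $r2, L12  cond=T  regs=(0,0,15,14,10,7,8,15)
  step pc=4: addi  $r2, $r7, 14  regs=(0,0,29,14,10,7,8,15)
  step pc=12: xori  $r5, $r4, 3  regs=(0,0,29,14,10,9,8,15)

29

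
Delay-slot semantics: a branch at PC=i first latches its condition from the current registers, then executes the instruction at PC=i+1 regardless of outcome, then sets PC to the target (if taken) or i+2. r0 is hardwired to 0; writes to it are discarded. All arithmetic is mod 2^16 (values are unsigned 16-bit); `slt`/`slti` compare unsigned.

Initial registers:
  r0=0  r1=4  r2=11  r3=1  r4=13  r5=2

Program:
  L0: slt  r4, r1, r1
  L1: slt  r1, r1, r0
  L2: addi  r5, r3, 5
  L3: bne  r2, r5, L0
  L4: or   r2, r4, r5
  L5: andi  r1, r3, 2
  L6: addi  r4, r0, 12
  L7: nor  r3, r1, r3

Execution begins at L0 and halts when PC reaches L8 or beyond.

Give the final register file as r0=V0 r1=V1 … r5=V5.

  step pc=0: slt  r4, r1, r1  regs=(0,4,11,1,0,2)
  step pc=1: slt  r1, r1, r0  regs=(0,0,11,1,0,2)
  step pc=2: addi  r5, r3, 5  regs=(0,0,11,1,0,6)
  step pc=3: bne  r2, r5, L0  cond=T  regs=(0,0,11,1,0,6)
  step pc=4: or   r2, r4, r5  regs=(0,0,6,1,0,6)
  step pc=0: slt  r4, r1, r1  regs=(0,0,6,1,0,6)
  step pc=1: slt  r1, r1, r0  regs=(0,0,6,1,0,6)
  step pc=2: addi  r5, r3, 5  regs=(0,0,6,1,0,6)
  step pc=3: bne  r2, r5, L0  cond=F  regs=(0,0,6,1,0,6)
  step pc=4: or   r2, r4, r5  regs=(0,0,6,1,0,6)
  step pc=5: andi  r1, r3, 2  regs=(0,0,6,1,0,6)
  step pc=6: addi  r4, r0, 12  regs=(0,0,6,1,12,6)
  step pc=7: nor  r3, r1, r3  regs=(0,0,6,65534,12,6)

r0=0 r1=0 r2=6 r3=65534 r4=12 r5=6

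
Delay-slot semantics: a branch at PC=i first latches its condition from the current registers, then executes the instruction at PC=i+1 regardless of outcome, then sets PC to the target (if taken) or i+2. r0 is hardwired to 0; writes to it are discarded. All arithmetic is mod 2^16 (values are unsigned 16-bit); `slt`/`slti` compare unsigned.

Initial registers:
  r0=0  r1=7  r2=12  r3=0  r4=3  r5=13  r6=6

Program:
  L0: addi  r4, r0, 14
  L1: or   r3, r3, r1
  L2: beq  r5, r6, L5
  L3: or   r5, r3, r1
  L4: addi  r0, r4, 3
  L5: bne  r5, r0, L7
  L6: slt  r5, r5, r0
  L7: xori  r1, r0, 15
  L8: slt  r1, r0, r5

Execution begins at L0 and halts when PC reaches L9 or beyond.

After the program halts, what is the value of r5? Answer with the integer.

PC=0  addi  r4, r0, 14       | r0=0 r1=7 r2=12 r3=0 r4=14 r5=13 r6=6
PC=1  or   r3, r3, r1        | r0=0 r1=7 r2=12 r3=7 r4=14 r5=13 r6=6
PC=2  beq  r5, r6, L5        | r0=0 r1=7 r2=12 r3=7 r4=14 r5=13 r6=6  [not taken]
PC=3  or   r5, r3, r1        | r0=0 r1=7 r2=12 r3=7 r4=14 r5=7 r6=6
PC=4  addi  r0, r4, 3        | r0=0 r1=7 r2=12 r3=7 r4=14 r5=7 r6=6
PC=5  bne  r5, r0, L7        | r0=0 r1=7 r2=12 r3=7 r4=14 r5=7 r6=6  [TAKEN]
PC=6  slt  r5, r5, r0        | r0=0 r1=7 r2=12 r3=7 r4=14 r5=0 r6=6
PC=7  xori  r1, r0, 15       | r0=0 r1=15 r2=12 r3=7 r4=14 r5=0 r6=6
PC=8  slt  r1, r0, r5        | r0=0 r1=0 r2=12 r3=7 r4=14 r5=0 r6=6

0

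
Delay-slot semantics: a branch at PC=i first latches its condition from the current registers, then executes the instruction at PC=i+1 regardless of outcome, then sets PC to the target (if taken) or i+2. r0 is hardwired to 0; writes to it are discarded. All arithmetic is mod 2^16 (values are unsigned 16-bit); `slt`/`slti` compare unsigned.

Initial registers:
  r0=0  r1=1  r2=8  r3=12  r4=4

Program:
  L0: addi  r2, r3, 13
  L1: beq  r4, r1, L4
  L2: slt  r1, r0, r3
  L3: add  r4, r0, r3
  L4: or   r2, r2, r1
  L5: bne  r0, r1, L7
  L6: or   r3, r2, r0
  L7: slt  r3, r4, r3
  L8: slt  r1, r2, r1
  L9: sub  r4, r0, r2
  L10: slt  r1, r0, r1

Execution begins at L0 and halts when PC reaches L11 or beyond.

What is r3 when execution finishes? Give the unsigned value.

1

  step pc=0: addi  r2, r3, 13  regs=(0,1,25,12,4)
  step pc=1: beq  r4, r1, L4  cond=F  regs=(0,1,25,12,4)
  step pc=2: slt  r1, r0, r3  regs=(0,1,25,12,4)
  step pc=3: add  r4, r0, r3  regs=(0,1,25,12,12)
  step pc=4: or   r2, r2, r1  regs=(0,1,25,12,12)
  step pc=5: bne  r0, r1, L7  cond=T  regs=(0,1,25,12,12)
  step pc=6: or   r3, r2, r0  regs=(0,1,25,25,12)
  step pc=7: slt  r3, r4, r3  regs=(0,1,25,1,12)
  step pc=8: slt  r1, r2, r1  regs=(0,0,25,1,12)
  step pc=9: sub  r4, r0, r2  regs=(0,0,25,1,65511)
  step pc=10: slt  r1, r0, r1  regs=(0,0,25,1,65511)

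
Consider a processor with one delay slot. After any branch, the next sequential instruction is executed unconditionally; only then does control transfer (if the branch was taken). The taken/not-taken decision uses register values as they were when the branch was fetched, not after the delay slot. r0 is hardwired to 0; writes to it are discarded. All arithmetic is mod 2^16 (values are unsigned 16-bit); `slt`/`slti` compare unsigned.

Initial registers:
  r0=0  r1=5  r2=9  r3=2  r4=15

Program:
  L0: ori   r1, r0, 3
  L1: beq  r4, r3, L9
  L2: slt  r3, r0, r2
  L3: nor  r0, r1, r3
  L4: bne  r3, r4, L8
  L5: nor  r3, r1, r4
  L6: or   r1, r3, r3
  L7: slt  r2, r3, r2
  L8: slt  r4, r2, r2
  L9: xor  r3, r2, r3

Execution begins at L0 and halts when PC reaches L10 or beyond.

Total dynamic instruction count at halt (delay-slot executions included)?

#0 ori   r1, r0, 3 ; 0/3/9/2/15
#1 beq  r4, r3, L9 ; 0/3/9/2/15 ; →fallthru
#2 slt  r3, r0, r2 ; 0/3/9/1/15
#3 nor  r0, r1, r3 ; 0/3/9/1/15
#4 bne  r3, r4, L8 ; 0/3/9/1/15 ; →target
#5 nor  r3, r1, r4 ; 0/3/9/65520/15
#8 slt  r4, r2, r2 ; 0/3/9/65520/0
#9 xor  r3, r2, r3 ; 0/3/9/65529/0

8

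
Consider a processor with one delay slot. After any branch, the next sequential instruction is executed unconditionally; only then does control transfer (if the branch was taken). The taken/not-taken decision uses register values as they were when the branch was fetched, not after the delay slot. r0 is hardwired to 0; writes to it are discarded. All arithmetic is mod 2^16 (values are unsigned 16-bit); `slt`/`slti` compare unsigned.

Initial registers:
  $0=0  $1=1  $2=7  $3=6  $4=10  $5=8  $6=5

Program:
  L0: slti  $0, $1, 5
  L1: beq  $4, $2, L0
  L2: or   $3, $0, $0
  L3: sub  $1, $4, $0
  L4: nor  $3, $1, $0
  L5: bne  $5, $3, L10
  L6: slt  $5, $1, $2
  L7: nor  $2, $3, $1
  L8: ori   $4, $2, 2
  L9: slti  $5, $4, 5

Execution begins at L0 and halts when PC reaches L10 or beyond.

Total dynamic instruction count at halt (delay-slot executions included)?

7

  step pc=0: slti  $0, $1, 5  regs=(0,1,7,6,10,8,5)
  step pc=1: beq  $4, $2, L0  cond=F  regs=(0,1,7,6,10,8,5)
  step pc=2: or   $3, $0, $0  regs=(0,1,7,0,10,8,5)
  step pc=3: sub  $1, $4, $0  regs=(0,10,7,0,10,8,5)
  step pc=4: nor  $3, $1, $0  regs=(0,10,7,65525,10,8,5)
  step pc=5: bne  $5, $3, L10  cond=T  regs=(0,10,7,65525,10,8,5)
  step pc=6: slt  $5, $1, $2  regs=(0,10,7,65525,10,0,5)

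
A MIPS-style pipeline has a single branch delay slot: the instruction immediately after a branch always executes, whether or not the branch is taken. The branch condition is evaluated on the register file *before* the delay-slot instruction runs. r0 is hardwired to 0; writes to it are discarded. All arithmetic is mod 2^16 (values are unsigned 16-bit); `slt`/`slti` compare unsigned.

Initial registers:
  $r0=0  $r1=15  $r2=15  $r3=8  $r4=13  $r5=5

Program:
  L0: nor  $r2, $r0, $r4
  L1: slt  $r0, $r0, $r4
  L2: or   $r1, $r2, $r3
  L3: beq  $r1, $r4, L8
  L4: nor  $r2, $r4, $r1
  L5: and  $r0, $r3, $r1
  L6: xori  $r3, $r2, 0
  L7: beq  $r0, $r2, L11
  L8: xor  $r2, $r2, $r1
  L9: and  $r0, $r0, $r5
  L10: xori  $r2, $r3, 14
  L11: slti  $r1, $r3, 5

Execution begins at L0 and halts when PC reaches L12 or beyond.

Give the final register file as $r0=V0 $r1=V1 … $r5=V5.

$r0=0 $r1=1 $r2=65530 $r3=0 $r4=13 $r5=5

[0] nor  $r2, $r0, $r4  →  {$r0:0, $r1:15, $r2:65522, $r3:8, $r4:13, $r5:5}
[1] slt  $r0, $r0, $r4  →  {$r0:0, $r1:15, $r2:65522, $r3:8, $r4:13, $r5:5}
[2] or   $r1, $r2, $r3  →  {$r0:0, $r1:65530, $r2:65522, $r3:8, $r4:13, $r5:5}
[3] beq  $r1, $r4, L8  →  {$r0:0, $r1:65530, $r2:65522, $r3:8, $r4:13, $r5:5}  ⟨branch fallthrough⟩
[4] nor  $r2, $r4, $r1  →  {$r0:0, $r1:65530, $r2:0, $r3:8, $r4:13, $r5:5}
[5] and  $r0, $r3, $r1  →  {$r0:0, $r1:65530, $r2:0, $r3:8, $r4:13, $r5:5}
[6] xori  $r3, $r2, 0  →  {$r0:0, $r1:65530, $r2:0, $r3:0, $r4:13, $r5:5}
[7] beq  $r0, $r2, L11  →  {$r0:0, $r1:65530, $r2:0, $r3:0, $r4:13, $r5:5}  ⟨branch taken⟩
[8] xor  $r2, $r2, $r1  →  {$r0:0, $r1:65530, $r2:65530, $r3:0, $r4:13, $r5:5}
[11] slti  $r1, $r3, 5  →  {$r0:0, $r1:1, $r2:65530, $r3:0, $r4:13, $r5:5}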